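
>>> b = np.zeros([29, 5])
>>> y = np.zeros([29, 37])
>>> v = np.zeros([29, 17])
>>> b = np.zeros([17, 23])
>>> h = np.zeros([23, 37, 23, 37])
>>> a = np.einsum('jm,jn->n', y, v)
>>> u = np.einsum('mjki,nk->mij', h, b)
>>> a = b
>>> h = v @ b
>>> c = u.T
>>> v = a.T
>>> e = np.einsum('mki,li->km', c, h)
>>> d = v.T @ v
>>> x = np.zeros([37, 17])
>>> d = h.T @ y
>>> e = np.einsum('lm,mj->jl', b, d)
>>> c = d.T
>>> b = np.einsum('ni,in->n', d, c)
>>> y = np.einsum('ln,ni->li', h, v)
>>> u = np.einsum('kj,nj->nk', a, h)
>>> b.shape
(23,)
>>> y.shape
(29, 17)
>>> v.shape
(23, 17)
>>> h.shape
(29, 23)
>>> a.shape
(17, 23)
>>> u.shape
(29, 17)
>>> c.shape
(37, 23)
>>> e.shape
(37, 17)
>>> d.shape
(23, 37)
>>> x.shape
(37, 17)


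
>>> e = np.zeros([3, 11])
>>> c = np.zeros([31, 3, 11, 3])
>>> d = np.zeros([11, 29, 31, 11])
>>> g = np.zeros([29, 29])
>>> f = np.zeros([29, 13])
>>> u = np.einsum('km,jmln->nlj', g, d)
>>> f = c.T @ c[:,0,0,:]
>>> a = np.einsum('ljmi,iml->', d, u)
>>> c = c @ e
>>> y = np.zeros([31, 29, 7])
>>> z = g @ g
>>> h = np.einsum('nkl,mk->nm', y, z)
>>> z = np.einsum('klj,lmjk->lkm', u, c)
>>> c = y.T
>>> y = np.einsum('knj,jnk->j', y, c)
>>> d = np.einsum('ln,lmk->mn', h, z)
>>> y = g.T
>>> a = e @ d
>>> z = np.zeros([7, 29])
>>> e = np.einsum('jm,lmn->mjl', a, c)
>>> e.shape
(29, 3, 7)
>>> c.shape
(7, 29, 31)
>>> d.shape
(11, 29)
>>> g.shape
(29, 29)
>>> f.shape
(3, 11, 3, 3)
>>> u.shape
(11, 31, 11)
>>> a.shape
(3, 29)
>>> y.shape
(29, 29)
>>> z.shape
(7, 29)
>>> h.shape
(31, 29)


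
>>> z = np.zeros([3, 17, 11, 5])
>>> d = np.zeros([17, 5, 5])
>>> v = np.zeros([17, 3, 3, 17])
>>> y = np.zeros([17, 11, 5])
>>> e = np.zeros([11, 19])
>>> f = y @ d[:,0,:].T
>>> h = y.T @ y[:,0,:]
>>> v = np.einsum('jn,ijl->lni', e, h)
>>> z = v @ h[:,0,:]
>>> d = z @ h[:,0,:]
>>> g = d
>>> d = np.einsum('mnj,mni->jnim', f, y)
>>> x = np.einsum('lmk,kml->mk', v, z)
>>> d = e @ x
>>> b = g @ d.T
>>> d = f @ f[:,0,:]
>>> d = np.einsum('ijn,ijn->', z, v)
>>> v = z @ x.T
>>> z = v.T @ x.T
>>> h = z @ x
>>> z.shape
(19, 19, 19)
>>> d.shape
()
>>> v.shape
(5, 19, 19)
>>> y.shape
(17, 11, 5)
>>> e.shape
(11, 19)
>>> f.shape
(17, 11, 17)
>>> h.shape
(19, 19, 5)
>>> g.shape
(5, 19, 5)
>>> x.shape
(19, 5)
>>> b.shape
(5, 19, 11)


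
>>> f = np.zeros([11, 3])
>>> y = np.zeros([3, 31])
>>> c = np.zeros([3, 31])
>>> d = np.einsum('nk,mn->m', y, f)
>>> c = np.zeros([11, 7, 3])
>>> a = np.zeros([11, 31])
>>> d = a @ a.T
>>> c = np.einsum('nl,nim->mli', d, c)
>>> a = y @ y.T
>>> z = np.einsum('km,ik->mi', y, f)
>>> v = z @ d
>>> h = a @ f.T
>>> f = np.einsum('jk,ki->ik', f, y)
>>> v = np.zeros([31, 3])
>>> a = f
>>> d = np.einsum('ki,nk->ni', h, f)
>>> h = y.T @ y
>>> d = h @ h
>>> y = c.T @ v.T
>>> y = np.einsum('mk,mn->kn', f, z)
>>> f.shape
(31, 3)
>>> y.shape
(3, 11)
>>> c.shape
(3, 11, 7)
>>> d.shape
(31, 31)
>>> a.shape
(31, 3)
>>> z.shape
(31, 11)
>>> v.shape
(31, 3)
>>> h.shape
(31, 31)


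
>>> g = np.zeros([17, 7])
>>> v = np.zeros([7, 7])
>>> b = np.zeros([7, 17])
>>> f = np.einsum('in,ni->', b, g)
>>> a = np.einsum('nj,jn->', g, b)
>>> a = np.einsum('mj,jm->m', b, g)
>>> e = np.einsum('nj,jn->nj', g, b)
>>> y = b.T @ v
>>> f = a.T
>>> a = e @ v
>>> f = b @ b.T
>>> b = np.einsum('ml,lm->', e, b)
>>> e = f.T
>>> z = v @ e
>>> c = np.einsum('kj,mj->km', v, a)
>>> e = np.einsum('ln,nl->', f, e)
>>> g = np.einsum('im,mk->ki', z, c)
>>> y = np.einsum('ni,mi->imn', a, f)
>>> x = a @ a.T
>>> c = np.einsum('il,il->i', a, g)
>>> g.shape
(17, 7)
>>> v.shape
(7, 7)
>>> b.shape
()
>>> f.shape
(7, 7)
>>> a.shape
(17, 7)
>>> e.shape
()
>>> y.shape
(7, 7, 17)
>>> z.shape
(7, 7)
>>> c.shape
(17,)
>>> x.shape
(17, 17)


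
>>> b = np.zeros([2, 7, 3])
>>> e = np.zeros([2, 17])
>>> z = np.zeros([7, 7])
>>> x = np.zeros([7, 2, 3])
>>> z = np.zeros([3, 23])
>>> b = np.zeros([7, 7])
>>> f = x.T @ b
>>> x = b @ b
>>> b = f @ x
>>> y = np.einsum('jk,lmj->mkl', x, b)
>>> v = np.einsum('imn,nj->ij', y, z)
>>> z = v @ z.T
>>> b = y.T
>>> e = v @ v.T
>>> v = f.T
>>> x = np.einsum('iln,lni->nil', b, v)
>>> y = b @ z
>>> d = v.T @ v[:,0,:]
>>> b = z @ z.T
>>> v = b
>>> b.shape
(2, 2)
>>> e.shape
(2, 2)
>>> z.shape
(2, 3)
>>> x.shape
(2, 3, 7)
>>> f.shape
(3, 2, 7)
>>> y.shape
(3, 7, 3)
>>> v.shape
(2, 2)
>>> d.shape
(3, 2, 3)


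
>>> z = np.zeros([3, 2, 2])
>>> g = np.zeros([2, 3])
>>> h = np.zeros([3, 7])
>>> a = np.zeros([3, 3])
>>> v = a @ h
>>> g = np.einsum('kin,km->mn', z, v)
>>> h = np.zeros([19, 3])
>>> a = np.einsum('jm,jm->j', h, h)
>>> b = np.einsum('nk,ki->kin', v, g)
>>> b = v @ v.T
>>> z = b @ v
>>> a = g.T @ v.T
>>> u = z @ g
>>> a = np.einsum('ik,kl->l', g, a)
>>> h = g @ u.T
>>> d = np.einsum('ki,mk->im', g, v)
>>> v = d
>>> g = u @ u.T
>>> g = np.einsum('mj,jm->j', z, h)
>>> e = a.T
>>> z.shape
(3, 7)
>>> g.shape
(7,)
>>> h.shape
(7, 3)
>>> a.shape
(3,)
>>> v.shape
(2, 3)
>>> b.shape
(3, 3)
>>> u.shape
(3, 2)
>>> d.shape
(2, 3)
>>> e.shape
(3,)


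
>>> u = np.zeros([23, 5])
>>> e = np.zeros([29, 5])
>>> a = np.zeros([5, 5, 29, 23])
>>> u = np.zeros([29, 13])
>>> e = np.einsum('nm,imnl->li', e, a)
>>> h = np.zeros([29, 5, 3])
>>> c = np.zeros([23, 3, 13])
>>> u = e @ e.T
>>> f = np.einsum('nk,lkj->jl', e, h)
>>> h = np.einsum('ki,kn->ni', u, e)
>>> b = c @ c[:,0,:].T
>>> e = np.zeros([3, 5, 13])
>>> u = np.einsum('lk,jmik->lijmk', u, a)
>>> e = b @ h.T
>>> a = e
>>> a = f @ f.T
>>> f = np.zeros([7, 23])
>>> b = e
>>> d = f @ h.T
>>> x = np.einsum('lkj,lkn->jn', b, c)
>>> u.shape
(23, 29, 5, 5, 23)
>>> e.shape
(23, 3, 5)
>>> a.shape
(3, 3)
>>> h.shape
(5, 23)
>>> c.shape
(23, 3, 13)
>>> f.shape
(7, 23)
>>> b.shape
(23, 3, 5)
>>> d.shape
(7, 5)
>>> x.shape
(5, 13)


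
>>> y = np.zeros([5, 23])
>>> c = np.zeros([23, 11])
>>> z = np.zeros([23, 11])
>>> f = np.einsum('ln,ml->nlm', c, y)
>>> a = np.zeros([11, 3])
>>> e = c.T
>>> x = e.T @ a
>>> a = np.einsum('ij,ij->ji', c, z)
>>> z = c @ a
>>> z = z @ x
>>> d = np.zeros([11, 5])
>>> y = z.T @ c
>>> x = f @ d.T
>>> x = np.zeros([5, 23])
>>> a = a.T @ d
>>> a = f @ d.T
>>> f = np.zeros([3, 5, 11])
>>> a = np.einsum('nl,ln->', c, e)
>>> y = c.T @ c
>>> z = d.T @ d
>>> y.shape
(11, 11)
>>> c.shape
(23, 11)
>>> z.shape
(5, 5)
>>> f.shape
(3, 5, 11)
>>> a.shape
()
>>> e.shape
(11, 23)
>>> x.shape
(5, 23)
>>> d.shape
(11, 5)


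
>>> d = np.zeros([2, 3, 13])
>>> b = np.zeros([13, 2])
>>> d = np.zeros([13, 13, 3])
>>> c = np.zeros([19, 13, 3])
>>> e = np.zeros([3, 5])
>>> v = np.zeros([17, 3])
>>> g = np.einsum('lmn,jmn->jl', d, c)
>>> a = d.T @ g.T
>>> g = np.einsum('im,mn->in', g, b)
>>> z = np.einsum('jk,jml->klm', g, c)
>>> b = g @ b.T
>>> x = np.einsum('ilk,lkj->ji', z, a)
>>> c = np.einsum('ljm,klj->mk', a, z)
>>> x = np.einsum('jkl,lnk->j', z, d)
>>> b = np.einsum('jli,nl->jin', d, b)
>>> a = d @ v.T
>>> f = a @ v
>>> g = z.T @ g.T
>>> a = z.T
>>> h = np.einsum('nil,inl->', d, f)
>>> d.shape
(13, 13, 3)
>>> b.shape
(13, 3, 19)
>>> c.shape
(19, 2)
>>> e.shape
(3, 5)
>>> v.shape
(17, 3)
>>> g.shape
(13, 3, 19)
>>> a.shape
(13, 3, 2)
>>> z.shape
(2, 3, 13)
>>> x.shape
(2,)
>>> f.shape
(13, 13, 3)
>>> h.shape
()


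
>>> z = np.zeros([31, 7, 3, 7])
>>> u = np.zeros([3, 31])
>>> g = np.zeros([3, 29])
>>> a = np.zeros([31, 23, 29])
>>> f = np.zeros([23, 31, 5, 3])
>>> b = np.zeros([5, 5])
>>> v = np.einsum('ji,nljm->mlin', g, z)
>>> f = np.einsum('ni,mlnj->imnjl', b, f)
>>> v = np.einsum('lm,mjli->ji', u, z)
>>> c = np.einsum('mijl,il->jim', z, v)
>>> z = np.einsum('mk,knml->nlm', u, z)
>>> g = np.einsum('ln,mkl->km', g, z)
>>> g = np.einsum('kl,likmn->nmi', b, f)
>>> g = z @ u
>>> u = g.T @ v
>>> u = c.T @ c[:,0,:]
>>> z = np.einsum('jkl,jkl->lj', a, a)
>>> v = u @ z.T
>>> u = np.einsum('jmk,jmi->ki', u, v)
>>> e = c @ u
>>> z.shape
(29, 31)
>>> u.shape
(31, 29)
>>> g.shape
(7, 7, 31)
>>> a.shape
(31, 23, 29)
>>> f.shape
(5, 23, 5, 3, 31)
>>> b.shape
(5, 5)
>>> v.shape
(31, 7, 29)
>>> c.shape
(3, 7, 31)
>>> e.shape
(3, 7, 29)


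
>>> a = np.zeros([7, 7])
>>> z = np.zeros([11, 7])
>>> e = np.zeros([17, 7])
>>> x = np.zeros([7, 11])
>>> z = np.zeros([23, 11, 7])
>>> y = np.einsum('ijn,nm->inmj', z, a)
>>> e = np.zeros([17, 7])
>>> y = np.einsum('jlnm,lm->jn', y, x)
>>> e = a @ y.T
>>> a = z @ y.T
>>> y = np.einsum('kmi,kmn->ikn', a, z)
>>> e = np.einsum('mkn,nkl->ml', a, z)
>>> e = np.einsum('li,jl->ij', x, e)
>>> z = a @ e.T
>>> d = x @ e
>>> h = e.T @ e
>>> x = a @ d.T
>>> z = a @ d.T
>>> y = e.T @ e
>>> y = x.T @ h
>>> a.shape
(23, 11, 23)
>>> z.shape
(23, 11, 7)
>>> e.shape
(11, 23)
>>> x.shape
(23, 11, 7)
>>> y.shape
(7, 11, 23)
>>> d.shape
(7, 23)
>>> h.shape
(23, 23)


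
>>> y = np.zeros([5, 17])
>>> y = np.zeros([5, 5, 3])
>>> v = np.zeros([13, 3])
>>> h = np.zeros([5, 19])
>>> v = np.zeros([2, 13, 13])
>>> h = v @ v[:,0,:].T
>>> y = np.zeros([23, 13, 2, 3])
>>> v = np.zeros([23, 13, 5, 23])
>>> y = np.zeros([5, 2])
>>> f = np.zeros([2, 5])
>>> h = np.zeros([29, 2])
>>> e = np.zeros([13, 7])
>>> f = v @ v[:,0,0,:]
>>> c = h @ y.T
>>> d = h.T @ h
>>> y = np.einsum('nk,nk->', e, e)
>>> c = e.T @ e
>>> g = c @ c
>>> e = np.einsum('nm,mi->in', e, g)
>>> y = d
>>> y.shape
(2, 2)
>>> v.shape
(23, 13, 5, 23)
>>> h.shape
(29, 2)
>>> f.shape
(23, 13, 5, 23)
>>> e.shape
(7, 13)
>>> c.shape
(7, 7)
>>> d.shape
(2, 2)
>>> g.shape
(7, 7)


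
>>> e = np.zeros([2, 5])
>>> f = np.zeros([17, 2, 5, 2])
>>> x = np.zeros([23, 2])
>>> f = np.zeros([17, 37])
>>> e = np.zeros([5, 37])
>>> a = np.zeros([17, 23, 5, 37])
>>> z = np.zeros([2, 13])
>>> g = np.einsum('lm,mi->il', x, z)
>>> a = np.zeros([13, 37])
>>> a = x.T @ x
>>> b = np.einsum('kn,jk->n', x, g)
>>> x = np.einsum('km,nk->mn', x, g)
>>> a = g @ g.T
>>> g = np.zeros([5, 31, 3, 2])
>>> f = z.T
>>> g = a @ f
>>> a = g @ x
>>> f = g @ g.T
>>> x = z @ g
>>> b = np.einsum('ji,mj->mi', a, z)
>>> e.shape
(5, 37)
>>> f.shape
(13, 13)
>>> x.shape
(2, 2)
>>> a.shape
(13, 13)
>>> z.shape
(2, 13)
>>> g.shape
(13, 2)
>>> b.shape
(2, 13)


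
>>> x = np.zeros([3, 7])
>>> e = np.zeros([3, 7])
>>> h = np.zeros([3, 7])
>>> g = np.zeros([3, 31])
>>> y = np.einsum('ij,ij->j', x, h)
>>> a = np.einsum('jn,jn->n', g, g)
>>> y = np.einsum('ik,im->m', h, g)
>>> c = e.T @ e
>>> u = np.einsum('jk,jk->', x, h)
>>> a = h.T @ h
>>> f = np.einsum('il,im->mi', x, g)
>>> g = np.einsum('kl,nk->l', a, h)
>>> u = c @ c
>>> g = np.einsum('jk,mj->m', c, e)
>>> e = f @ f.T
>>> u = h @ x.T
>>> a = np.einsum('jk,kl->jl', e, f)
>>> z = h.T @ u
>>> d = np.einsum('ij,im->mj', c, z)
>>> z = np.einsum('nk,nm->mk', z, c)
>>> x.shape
(3, 7)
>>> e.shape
(31, 31)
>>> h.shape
(3, 7)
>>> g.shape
(3,)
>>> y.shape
(31,)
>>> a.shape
(31, 3)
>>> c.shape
(7, 7)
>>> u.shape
(3, 3)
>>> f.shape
(31, 3)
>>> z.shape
(7, 3)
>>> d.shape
(3, 7)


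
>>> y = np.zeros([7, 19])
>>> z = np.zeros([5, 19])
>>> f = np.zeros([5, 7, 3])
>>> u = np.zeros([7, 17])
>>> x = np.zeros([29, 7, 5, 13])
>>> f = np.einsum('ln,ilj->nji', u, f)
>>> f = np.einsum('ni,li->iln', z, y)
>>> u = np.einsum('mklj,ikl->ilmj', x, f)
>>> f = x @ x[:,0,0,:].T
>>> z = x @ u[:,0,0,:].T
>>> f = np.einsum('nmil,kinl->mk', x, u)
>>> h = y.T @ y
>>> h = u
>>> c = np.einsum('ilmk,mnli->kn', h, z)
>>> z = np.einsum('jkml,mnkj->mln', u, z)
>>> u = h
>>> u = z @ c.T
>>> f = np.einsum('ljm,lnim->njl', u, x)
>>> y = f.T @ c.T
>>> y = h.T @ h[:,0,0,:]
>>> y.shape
(13, 29, 5, 13)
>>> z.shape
(29, 13, 7)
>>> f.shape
(7, 13, 29)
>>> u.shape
(29, 13, 13)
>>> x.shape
(29, 7, 5, 13)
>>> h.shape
(19, 5, 29, 13)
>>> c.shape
(13, 7)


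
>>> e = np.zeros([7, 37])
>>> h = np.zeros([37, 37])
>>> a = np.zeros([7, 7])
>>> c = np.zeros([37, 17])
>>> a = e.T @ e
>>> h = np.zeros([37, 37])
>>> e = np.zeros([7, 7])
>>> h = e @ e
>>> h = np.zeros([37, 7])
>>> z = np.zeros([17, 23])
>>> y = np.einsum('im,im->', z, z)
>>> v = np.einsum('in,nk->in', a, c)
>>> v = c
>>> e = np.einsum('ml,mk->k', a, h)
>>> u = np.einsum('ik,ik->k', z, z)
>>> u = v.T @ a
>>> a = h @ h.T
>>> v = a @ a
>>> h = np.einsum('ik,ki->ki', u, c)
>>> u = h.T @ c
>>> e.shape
(7,)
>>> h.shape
(37, 17)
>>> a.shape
(37, 37)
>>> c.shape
(37, 17)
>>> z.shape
(17, 23)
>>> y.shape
()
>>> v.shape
(37, 37)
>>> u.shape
(17, 17)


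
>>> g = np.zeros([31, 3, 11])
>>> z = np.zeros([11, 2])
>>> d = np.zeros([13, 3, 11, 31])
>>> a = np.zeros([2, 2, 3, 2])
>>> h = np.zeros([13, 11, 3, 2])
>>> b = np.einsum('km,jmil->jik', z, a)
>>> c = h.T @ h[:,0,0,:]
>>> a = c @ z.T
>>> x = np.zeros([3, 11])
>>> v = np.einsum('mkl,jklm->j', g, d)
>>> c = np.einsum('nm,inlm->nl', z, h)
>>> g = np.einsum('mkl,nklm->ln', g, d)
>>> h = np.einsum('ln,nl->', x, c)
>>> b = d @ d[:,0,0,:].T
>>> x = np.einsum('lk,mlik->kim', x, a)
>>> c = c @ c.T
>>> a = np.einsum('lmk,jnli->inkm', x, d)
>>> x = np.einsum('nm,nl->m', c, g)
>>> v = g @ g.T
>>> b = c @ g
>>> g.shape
(11, 13)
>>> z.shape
(11, 2)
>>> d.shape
(13, 3, 11, 31)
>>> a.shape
(31, 3, 2, 11)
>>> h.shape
()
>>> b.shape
(11, 13)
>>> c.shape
(11, 11)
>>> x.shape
(11,)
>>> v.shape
(11, 11)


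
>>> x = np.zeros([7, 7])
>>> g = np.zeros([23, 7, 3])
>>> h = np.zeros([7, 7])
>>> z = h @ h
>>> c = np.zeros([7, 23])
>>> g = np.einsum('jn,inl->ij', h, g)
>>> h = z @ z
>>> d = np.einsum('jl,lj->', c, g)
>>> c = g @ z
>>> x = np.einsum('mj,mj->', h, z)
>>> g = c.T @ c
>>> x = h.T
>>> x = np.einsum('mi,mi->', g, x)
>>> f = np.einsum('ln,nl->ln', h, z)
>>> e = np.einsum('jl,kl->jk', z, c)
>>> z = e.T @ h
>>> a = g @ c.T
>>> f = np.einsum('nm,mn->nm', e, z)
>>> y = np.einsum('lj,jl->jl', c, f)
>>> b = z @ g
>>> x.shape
()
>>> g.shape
(7, 7)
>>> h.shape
(7, 7)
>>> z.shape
(23, 7)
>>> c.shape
(23, 7)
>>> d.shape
()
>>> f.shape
(7, 23)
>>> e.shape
(7, 23)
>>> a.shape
(7, 23)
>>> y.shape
(7, 23)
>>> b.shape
(23, 7)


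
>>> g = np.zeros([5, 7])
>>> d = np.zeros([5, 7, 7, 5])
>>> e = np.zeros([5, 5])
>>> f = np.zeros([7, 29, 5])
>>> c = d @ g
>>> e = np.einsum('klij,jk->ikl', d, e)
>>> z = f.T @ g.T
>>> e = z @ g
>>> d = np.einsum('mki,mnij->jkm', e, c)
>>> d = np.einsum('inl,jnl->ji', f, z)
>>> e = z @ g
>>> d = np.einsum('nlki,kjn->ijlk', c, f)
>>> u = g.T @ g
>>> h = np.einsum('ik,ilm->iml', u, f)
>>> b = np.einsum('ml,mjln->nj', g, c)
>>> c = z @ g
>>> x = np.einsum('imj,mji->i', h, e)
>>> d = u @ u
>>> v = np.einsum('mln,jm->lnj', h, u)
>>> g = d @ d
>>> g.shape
(7, 7)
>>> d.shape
(7, 7)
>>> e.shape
(5, 29, 7)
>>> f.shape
(7, 29, 5)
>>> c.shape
(5, 29, 7)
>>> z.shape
(5, 29, 5)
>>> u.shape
(7, 7)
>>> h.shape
(7, 5, 29)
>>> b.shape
(7, 7)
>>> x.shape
(7,)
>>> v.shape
(5, 29, 7)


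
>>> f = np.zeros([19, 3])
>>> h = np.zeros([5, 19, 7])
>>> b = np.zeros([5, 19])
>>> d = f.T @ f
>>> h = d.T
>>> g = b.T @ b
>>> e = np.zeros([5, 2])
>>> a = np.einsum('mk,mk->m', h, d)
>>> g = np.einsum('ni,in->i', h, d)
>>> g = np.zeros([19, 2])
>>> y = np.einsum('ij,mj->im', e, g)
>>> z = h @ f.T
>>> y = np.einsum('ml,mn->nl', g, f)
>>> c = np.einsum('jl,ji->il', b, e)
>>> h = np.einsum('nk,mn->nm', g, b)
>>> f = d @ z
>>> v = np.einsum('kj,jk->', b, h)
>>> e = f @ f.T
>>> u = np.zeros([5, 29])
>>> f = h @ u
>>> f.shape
(19, 29)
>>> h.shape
(19, 5)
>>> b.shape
(5, 19)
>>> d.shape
(3, 3)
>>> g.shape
(19, 2)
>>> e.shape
(3, 3)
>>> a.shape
(3,)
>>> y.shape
(3, 2)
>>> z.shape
(3, 19)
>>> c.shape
(2, 19)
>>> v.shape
()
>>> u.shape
(5, 29)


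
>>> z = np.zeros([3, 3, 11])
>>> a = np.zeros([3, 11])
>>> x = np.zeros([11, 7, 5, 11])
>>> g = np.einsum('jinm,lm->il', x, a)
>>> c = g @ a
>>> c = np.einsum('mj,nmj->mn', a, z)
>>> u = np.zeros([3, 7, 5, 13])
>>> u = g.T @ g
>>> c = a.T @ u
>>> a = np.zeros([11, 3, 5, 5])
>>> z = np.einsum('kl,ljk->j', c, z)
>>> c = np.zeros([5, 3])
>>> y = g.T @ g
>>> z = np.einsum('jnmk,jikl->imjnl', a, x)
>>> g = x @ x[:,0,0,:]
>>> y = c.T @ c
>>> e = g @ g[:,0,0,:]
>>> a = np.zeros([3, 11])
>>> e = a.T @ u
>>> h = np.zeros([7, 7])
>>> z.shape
(7, 5, 11, 3, 11)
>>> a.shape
(3, 11)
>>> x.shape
(11, 7, 5, 11)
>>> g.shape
(11, 7, 5, 11)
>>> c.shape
(5, 3)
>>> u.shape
(3, 3)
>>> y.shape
(3, 3)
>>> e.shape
(11, 3)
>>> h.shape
(7, 7)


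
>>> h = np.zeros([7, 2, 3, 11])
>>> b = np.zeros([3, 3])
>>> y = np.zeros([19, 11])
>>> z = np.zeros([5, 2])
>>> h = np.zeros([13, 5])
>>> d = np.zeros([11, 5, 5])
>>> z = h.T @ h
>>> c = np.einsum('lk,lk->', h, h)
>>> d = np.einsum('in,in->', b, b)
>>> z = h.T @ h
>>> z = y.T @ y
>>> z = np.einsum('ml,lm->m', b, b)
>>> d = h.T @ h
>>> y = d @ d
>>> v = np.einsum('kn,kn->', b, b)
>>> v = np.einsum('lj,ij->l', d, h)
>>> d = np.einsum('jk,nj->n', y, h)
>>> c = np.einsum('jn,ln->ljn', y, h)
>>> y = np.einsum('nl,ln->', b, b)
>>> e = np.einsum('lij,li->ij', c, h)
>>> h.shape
(13, 5)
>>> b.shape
(3, 3)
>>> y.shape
()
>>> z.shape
(3,)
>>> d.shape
(13,)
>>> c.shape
(13, 5, 5)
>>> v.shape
(5,)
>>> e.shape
(5, 5)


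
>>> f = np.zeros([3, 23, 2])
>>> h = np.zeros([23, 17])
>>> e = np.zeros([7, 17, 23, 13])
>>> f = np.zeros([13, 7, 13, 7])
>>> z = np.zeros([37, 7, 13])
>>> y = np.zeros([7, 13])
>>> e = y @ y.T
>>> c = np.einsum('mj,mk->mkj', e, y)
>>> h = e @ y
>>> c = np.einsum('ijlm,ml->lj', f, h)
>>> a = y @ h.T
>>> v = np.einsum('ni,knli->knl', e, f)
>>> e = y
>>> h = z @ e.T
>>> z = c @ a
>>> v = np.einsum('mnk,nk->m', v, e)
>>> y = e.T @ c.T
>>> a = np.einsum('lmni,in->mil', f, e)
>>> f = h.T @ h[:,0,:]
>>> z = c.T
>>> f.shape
(7, 7, 7)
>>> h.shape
(37, 7, 7)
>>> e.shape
(7, 13)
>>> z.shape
(7, 13)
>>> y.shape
(13, 13)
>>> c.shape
(13, 7)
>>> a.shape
(7, 7, 13)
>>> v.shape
(13,)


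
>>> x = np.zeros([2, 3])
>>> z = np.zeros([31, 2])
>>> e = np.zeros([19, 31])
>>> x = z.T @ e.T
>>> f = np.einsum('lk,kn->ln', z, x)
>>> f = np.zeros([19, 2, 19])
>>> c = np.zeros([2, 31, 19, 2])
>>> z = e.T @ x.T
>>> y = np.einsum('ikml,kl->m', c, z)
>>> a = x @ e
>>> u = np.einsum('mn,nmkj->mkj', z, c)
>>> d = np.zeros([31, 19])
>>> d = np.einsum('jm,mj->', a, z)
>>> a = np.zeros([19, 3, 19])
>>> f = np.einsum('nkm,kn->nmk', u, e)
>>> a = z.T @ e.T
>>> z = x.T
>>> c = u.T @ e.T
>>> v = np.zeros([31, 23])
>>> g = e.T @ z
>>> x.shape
(2, 19)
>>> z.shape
(19, 2)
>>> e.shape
(19, 31)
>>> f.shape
(31, 2, 19)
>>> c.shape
(2, 19, 19)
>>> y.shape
(19,)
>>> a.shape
(2, 19)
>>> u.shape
(31, 19, 2)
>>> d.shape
()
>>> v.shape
(31, 23)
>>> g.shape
(31, 2)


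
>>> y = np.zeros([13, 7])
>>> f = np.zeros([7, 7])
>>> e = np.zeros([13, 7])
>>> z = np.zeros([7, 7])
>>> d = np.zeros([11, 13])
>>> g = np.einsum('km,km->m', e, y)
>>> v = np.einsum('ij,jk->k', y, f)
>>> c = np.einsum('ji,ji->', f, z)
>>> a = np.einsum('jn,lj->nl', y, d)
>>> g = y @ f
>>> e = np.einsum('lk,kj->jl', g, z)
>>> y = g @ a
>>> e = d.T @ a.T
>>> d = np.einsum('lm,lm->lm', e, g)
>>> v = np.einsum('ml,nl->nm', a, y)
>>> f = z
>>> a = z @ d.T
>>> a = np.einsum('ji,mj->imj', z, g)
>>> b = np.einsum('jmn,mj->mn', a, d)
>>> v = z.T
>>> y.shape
(13, 11)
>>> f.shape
(7, 7)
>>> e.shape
(13, 7)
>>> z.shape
(7, 7)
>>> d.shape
(13, 7)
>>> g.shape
(13, 7)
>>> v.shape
(7, 7)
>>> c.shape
()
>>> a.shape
(7, 13, 7)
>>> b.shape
(13, 7)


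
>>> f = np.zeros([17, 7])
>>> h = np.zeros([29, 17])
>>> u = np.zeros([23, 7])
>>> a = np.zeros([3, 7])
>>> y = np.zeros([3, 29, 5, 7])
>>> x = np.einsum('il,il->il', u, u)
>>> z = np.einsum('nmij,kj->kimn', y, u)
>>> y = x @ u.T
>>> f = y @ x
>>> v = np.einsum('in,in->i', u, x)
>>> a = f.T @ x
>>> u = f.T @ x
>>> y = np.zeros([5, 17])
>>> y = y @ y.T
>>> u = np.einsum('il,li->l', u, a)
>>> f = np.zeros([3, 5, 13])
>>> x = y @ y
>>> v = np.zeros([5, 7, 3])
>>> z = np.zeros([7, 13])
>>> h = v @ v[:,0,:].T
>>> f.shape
(3, 5, 13)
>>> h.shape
(5, 7, 5)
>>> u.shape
(7,)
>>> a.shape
(7, 7)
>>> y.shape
(5, 5)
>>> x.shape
(5, 5)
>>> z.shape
(7, 13)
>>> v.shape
(5, 7, 3)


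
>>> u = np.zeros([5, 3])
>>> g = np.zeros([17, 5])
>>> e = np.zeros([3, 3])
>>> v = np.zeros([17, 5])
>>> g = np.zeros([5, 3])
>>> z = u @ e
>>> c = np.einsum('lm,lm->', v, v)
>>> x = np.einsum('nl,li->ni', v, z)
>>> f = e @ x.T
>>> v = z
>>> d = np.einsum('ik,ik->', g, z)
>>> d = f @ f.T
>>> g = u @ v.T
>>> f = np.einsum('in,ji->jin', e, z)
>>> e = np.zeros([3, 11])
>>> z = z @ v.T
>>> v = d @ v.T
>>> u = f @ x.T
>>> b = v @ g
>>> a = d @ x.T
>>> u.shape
(5, 3, 17)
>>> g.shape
(5, 5)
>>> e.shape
(3, 11)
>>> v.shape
(3, 5)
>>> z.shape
(5, 5)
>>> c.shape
()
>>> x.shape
(17, 3)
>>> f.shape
(5, 3, 3)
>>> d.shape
(3, 3)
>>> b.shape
(3, 5)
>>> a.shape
(3, 17)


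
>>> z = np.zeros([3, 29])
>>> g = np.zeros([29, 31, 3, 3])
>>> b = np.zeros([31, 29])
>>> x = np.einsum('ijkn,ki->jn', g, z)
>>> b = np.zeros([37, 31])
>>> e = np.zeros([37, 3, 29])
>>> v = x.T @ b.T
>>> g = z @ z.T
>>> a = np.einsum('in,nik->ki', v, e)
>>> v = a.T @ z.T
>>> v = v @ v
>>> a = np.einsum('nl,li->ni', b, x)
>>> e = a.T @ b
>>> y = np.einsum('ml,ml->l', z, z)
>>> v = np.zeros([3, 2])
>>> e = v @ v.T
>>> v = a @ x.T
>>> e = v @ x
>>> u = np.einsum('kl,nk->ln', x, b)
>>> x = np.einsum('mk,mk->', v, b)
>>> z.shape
(3, 29)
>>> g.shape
(3, 3)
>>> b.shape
(37, 31)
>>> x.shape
()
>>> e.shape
(37, 3)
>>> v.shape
(37, 31)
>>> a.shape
(37, 3)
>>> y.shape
(29,)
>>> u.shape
(3, 37)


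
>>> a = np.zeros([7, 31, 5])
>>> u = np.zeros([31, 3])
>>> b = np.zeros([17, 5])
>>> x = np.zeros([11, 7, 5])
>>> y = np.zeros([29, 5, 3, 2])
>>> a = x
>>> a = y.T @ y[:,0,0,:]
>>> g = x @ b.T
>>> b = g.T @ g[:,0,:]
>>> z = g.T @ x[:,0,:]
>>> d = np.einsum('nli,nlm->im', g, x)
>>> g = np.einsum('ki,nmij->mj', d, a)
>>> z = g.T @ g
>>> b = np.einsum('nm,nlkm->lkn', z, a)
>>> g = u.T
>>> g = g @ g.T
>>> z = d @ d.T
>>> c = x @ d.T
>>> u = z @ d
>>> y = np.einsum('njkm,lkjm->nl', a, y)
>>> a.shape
(2, 3, 5, 2)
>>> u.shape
(17, 5)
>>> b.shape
(3, 5, 2)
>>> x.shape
(11, 7, 5)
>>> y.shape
(2, 29)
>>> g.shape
(3, 3)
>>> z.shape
(17, 17)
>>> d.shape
(17, 5)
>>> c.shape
(11, 7, 17)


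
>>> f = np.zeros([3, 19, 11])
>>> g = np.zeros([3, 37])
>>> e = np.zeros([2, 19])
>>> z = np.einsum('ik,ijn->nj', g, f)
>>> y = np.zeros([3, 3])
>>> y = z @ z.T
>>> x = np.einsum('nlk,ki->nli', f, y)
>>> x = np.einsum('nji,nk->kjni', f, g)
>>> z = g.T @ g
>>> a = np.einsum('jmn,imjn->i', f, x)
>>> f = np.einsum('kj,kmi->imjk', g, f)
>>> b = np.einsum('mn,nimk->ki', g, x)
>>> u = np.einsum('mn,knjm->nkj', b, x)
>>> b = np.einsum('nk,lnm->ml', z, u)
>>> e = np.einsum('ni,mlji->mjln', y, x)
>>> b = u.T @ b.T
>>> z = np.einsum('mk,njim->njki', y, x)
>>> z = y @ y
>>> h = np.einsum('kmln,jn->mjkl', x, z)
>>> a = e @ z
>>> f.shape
(11, 19, 37, 3)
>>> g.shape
(3, 37)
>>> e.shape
(37, 3, 19, 11)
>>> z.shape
(11, 11)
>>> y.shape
(11, 11)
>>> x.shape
(37, 19, 3, 11)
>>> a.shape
(37, 3, 19, 11)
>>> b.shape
(3, 37, 3)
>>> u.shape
(19, 37, 3)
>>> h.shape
(19, 11, 37, 3)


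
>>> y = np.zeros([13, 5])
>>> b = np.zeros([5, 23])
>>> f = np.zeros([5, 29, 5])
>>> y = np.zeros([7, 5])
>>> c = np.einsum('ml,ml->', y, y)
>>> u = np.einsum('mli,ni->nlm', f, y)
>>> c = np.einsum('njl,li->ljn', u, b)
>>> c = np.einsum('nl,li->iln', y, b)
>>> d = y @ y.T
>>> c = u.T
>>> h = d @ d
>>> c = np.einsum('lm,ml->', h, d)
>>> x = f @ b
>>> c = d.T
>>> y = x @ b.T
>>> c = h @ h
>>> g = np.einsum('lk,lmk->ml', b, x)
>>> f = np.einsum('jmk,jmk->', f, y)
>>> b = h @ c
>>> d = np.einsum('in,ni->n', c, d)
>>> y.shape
(5, 29, 5)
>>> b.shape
(7, 7)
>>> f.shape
()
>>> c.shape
(7, 7)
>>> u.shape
(7, 29, 5)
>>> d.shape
(7,)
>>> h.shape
(7, 7)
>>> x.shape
(5, 29, 23)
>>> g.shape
(29, 5)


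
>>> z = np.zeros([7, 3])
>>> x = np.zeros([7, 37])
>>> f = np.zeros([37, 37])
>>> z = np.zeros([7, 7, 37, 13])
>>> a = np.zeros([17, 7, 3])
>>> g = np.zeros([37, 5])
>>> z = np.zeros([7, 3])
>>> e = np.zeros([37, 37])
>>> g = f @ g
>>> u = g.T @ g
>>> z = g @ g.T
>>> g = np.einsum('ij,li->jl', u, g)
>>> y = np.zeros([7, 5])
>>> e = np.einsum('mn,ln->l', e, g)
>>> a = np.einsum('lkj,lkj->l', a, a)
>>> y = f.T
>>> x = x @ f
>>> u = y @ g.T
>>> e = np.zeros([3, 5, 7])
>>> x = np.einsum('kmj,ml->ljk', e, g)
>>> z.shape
(37, 37)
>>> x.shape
(37, 7, 3)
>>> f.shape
(37, 37)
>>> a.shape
(17,)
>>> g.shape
(5, 37)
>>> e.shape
(3, 5, 7)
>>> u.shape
(37, 5)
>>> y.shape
(37, 37)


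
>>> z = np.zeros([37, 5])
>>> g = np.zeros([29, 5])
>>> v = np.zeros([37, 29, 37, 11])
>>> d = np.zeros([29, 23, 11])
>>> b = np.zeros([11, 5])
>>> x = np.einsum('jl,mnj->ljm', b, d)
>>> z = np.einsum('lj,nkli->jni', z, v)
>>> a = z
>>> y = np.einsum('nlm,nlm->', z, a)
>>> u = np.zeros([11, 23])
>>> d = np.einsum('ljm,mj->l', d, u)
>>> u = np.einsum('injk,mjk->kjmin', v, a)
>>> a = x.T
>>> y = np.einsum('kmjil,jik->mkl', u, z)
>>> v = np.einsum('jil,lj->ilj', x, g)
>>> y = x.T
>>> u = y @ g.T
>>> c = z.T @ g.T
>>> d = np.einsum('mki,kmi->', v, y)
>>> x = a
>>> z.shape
(5, 37, 11)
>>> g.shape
(29, 5)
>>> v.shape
(11, 29, 5)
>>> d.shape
()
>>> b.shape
(11, 5)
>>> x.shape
(29, 11, 5)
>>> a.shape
(29, 11, 5)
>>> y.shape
(29, 11, 5)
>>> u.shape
(29, 11, 29)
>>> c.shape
(11, 37, 29)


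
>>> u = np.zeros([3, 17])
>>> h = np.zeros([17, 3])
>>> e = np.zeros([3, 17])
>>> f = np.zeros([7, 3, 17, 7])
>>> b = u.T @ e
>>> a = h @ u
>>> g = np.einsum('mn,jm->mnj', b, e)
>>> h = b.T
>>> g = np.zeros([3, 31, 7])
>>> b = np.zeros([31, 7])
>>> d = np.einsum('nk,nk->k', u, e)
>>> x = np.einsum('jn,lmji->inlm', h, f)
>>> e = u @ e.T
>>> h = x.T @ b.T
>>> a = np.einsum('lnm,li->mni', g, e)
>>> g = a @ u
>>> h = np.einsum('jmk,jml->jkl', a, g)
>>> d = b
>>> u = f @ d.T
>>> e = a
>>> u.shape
(7, 3, 17, 31)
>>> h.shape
(7, 3, 17)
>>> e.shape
(7, 31, 3)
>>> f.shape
(7, 3, 17, 7)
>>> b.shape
(31, 7)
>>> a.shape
(7, 31, 3)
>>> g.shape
(7, 31, 17)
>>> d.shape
(31, 7)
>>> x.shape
(7, 17, 7, 3)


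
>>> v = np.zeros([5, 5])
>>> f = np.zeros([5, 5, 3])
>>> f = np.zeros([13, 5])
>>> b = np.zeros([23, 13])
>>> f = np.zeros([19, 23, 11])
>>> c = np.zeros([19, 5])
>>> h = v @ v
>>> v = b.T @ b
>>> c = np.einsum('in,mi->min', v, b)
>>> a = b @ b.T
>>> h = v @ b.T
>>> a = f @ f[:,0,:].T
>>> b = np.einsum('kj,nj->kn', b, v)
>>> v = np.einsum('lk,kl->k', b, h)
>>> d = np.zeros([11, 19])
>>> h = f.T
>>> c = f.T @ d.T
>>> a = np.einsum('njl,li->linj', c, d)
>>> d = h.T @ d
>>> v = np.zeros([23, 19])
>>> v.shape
(23, 19)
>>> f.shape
(19, 23, 11)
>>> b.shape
(23, 13)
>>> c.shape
(11, 23, 11)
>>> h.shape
(11, 23, 19)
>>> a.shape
(11, 19, 11, 23)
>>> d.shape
(19, 23, 19)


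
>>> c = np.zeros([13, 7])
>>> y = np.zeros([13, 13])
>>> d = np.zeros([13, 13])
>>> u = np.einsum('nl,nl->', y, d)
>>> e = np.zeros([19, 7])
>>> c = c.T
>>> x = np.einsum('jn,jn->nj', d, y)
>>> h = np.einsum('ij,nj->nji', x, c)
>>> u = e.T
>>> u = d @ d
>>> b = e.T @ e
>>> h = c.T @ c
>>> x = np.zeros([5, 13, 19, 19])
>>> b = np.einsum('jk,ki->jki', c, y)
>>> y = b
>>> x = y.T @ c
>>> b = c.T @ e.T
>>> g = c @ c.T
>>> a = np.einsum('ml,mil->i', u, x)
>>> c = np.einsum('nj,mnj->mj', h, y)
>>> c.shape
(7, 13)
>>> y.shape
(7, 13, 13)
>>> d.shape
(13, 13)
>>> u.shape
(13, 13)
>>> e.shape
(19, 7)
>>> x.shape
(13, 13, 13)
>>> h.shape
(13, 13)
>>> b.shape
(13, 19)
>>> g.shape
(7, 7)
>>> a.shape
(13,)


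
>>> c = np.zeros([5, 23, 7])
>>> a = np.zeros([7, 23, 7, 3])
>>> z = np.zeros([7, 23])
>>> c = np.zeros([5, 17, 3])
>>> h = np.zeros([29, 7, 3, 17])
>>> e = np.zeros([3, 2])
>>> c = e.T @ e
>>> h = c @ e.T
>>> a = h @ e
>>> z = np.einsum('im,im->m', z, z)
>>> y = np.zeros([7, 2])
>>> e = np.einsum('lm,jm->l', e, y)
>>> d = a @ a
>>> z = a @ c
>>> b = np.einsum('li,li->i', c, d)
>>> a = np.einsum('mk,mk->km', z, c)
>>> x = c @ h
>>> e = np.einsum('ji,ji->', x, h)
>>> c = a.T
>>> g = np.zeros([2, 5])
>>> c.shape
(2, 2)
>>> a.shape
(2, 2)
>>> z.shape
(2, 2)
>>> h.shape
(2, 3)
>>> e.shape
()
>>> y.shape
(7, 2)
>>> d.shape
(2, 2)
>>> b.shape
(2,)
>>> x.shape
(2, 3)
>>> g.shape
(2, 5)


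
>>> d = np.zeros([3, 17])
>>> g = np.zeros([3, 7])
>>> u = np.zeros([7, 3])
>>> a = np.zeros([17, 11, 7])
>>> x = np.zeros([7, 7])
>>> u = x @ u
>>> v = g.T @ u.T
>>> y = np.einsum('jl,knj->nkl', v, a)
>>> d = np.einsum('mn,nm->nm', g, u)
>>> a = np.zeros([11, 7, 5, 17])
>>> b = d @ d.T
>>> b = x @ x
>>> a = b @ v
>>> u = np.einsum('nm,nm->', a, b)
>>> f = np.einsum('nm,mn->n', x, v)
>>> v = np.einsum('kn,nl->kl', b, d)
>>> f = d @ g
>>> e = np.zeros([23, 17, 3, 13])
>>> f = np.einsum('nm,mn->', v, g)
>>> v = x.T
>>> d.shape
(7, 3)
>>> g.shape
(3, 7)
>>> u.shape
()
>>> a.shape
(7, 7)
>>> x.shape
(7, 7)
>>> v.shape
(7, 7)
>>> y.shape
(11, 17, 7)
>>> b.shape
(7, 7)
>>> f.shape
()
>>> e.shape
(23, 17, 3, 13)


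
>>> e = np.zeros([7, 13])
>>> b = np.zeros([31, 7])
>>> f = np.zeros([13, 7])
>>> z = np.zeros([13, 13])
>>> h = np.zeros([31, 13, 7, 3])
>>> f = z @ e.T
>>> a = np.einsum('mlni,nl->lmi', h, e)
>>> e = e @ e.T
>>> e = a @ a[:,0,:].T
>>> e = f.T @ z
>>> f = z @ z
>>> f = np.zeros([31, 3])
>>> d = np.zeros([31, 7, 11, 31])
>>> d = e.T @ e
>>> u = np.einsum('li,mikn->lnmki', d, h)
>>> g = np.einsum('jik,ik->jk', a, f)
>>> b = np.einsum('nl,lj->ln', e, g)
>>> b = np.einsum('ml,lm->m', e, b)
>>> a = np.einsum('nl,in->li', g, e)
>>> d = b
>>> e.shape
(7, 13)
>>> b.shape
(7,)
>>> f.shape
(31, 3)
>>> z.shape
(13, 13)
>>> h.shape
(31, 13, 7, 3)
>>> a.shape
(3, 7)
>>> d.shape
(7,)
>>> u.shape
(13, 3, 31, 7, 13)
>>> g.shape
(13, 3)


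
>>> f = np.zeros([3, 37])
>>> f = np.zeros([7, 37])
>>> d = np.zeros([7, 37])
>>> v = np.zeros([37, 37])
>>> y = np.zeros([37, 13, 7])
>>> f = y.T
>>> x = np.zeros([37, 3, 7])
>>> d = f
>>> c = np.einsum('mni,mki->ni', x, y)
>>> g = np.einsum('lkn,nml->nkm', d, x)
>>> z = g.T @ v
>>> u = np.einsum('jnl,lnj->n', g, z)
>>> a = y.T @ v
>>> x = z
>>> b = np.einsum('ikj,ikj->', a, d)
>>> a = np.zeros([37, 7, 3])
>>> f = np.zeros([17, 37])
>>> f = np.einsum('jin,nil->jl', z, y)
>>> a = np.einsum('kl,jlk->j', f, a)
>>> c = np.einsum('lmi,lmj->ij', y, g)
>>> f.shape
(3, 7)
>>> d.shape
(7, 13, 37)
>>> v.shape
(37, 37)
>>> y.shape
(37, 13, 7)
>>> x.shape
(3, 13, 37)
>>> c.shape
(7, 3)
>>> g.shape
(37, 13, 3)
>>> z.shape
(3, 13, 37)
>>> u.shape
(13,)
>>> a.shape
(37,)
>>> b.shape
()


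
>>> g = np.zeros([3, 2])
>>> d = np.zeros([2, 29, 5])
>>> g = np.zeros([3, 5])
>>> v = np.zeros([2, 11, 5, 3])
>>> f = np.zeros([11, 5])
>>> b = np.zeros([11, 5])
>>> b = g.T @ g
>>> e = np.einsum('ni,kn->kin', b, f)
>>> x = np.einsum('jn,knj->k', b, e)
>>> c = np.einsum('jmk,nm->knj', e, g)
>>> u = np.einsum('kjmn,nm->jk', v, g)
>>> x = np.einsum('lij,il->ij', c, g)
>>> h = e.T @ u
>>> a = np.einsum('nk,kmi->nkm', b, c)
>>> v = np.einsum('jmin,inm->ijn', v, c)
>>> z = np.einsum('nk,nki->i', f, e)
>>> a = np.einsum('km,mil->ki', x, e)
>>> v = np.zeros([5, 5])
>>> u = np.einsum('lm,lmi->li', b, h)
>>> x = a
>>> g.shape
(3, 5)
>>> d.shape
(2, 29, 5)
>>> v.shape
(5, 5)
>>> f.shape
(11, 5)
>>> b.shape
(5, 5)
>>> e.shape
(11, 5, 5)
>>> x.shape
(3, 5)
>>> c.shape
(5, 3, 11)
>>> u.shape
(5, 2)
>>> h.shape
(5, 5, 2)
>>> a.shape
(3, 5)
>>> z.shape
(5,)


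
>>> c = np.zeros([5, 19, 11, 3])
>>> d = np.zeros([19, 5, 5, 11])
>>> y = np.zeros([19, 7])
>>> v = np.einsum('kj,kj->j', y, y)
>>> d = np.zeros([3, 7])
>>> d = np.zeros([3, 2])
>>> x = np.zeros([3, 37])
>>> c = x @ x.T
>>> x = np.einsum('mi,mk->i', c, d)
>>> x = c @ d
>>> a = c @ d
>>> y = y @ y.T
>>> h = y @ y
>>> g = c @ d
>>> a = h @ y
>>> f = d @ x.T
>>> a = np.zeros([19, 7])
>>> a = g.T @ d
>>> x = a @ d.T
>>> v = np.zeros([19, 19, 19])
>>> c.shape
(3, 3)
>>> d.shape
(3, 2)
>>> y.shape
(19, 19)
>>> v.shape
(19, 19, 19)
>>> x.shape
(2, 3)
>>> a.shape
(2, 2)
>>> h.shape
(19, 19)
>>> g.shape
(3, 2)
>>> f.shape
(3, 3)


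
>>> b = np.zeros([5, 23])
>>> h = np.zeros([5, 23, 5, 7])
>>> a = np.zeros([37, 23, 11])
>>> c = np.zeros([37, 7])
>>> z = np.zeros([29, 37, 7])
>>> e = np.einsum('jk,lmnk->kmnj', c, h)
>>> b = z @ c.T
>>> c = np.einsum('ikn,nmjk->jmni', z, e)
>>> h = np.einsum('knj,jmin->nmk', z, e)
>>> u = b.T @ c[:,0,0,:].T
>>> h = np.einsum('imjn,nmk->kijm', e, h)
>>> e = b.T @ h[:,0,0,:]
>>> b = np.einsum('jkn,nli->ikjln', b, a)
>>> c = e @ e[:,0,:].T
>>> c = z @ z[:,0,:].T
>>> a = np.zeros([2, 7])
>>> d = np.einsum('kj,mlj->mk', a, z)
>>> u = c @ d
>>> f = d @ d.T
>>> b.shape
(11, 37, 29, 23, 37)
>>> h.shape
(29, 7, 5, 23)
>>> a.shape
(2, 7)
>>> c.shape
(29, 37, 29)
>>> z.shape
(29, 37, 7)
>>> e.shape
(37, 37, 23)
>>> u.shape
(29, 37, 2)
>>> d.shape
(29, 2)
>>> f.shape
(29, 29)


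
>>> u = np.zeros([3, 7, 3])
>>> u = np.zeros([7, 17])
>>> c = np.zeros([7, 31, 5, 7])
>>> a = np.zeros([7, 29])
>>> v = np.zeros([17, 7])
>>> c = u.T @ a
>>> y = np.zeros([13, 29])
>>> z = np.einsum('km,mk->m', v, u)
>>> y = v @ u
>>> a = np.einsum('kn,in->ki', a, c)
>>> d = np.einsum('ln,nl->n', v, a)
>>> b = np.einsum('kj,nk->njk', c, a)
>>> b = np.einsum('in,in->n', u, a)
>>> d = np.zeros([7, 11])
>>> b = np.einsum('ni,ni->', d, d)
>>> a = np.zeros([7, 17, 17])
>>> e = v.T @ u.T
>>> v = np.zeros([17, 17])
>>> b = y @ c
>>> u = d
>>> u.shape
(7, 11)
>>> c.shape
(17, 29)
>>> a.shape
(7, 17, 17)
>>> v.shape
(17, 17)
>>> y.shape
(17, 17)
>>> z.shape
(7,)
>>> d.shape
(7, 11)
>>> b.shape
(17, 29)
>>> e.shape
(7, 7)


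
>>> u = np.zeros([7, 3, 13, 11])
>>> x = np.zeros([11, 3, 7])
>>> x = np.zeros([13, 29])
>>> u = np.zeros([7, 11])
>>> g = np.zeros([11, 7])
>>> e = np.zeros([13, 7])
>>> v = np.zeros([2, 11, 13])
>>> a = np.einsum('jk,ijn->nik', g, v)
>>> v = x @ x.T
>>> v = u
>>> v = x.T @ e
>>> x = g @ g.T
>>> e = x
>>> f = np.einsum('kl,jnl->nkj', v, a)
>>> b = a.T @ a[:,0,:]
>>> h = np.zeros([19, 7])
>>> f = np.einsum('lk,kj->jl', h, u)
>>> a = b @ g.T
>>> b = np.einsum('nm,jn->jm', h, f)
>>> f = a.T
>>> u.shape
(7, 11)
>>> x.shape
(11, 11)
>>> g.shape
(11, 7)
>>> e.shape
(11, 11)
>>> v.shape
(29, 7)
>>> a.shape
(7, 2, 11)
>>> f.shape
(11, 2, 7)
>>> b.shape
(11, 7)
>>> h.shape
(19, 7)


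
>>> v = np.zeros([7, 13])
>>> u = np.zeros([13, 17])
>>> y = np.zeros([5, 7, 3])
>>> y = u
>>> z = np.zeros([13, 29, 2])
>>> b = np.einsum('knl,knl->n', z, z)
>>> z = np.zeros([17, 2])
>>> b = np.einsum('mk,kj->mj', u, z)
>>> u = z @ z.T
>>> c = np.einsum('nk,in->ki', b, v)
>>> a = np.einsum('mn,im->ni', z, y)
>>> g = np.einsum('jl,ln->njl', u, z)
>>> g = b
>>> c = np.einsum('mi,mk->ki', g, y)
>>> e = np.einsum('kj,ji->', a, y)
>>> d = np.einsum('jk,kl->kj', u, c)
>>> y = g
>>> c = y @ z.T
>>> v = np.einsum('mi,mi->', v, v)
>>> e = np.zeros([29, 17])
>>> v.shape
()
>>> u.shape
(17, 17)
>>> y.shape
(13, 2)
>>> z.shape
(17, 2)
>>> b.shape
(13, 2)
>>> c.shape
(13, 17)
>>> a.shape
(2, 13)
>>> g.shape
(13, 2)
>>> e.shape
(29, 17)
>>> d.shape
(17, 17)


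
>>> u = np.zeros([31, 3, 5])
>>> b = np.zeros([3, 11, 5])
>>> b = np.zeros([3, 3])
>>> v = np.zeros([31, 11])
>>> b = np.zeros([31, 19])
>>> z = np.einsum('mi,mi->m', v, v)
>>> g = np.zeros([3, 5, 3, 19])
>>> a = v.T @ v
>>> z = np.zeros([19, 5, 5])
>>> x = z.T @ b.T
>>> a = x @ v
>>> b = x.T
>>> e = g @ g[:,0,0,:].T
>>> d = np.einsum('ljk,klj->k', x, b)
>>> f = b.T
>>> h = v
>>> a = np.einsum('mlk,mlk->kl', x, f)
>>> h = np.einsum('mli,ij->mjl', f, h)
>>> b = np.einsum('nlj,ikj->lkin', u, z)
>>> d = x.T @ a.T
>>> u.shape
(31, 3, 5)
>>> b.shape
(3, 5, 19, 31)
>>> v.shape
(31, 11)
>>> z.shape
(19, 5, 5)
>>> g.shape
(3, 5, 3, 19)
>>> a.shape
(31, 5)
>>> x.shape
(5, 5, 31)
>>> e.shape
(3, 5, 3, 3)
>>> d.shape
(31, 5, 31)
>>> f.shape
(5, 5, 31)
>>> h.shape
(5, 11, 5)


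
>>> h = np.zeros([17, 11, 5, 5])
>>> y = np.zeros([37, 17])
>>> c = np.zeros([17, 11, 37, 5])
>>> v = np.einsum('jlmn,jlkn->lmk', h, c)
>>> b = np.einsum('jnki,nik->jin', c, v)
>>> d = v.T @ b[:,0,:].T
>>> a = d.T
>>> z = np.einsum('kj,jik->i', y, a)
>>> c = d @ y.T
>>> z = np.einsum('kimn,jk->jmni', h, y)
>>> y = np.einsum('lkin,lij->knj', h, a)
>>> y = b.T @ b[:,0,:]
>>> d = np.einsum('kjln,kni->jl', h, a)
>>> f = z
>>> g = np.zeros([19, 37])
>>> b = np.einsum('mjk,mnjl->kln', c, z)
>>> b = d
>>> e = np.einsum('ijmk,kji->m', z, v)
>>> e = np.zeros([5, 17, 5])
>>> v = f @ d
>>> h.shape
(17, 11, 5, 5)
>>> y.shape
(11, 5, 11)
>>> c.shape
(37, 5, 37)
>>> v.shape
(37, 5, 5, 5)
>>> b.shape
(11, 5)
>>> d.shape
(11, 5)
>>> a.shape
(17, 5, 37)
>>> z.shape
(37, 5, 5, 11)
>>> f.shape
(37, 5, 5, 11)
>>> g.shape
(19, 37)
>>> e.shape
(5, 17, 5)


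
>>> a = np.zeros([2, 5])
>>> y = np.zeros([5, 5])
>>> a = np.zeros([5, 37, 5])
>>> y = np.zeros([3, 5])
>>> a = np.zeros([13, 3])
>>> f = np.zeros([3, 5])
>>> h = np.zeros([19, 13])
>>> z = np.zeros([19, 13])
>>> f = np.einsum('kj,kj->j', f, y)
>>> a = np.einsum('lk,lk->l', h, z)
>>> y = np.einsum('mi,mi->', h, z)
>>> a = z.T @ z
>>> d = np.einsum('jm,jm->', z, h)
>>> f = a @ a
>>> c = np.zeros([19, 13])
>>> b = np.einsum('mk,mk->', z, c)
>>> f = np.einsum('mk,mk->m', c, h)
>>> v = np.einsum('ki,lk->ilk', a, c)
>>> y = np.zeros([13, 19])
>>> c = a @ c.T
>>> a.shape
(13, 13)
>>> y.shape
(13, 19)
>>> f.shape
(19,)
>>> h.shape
(19, 13)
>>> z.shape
(19, 13)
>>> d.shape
()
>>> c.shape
(13, 19)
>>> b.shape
()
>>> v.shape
(13, 19, 13)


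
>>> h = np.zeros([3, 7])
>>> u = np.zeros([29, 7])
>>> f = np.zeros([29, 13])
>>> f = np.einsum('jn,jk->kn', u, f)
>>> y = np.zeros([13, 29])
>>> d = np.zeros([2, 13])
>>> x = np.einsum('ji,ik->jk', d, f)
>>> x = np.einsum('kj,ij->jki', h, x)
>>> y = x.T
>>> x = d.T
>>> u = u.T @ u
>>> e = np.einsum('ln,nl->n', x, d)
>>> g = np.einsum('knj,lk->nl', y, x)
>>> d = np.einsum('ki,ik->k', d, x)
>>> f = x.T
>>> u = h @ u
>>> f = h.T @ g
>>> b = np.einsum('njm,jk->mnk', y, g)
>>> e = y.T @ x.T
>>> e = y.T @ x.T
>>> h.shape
(3, 7)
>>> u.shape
(3, 7)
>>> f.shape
(7, 13)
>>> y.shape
(2, 3, 7)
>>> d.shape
(2,)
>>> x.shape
(13, 2)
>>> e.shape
(7, 3, 13)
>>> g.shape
(3, 13)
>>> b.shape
(7, 2, 13)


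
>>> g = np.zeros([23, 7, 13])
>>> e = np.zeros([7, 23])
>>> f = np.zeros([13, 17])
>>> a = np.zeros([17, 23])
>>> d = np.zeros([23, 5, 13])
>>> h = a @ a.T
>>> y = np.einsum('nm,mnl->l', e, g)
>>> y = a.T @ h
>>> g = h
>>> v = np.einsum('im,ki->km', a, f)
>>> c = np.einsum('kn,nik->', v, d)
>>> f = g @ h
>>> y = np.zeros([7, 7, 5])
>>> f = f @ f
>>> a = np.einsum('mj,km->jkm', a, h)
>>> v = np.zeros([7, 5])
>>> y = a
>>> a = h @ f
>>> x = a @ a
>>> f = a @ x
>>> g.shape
(17, 17)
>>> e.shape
(7, 23)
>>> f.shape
(17, 17)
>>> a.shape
(17, 17)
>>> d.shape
(23, 5, 13)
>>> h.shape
(17, 17)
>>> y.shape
(23, 17, 17)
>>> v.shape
(7, 5)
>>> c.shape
()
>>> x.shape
(17, 17)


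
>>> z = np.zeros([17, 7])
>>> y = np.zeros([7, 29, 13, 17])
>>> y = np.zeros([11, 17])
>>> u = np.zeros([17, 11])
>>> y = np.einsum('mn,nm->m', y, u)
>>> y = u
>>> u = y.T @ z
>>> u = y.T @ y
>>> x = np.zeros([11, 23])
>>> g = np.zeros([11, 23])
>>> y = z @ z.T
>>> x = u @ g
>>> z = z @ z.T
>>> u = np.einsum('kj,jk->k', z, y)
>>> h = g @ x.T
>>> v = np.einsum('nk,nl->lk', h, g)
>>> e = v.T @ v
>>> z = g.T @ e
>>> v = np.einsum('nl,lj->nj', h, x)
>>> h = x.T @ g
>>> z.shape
(23, 11)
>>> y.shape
(17, 17)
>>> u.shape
(17,)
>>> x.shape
(11, 23)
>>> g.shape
(11, 23)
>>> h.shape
(23, 23)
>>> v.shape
(11, 23)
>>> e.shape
(11, 11)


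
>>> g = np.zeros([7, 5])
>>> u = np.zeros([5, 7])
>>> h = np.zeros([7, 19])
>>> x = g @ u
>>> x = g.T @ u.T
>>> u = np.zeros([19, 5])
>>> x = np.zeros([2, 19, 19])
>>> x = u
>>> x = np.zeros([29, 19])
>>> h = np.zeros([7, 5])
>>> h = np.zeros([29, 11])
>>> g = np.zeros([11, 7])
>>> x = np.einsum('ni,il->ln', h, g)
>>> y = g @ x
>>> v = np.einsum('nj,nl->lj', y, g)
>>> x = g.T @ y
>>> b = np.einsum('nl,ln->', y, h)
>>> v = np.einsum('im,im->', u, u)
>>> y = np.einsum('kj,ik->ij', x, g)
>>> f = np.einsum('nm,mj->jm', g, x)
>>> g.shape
(11, 7)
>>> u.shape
(19, 5)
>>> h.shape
(29, 11)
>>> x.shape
(7, 29)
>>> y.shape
(11, 29)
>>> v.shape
()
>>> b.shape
()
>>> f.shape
(29, 7)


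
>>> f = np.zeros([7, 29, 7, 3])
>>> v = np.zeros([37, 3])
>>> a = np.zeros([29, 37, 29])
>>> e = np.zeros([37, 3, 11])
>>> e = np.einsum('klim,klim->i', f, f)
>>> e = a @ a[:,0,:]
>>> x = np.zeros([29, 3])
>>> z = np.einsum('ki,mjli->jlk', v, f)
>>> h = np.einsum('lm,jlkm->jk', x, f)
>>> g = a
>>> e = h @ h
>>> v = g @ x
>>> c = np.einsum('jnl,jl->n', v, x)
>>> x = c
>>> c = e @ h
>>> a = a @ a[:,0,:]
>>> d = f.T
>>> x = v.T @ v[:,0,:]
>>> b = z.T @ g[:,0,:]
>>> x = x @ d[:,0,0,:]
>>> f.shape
(7, 29, 7, 3)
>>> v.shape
(29, 37, 3)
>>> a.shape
(29, 37, 29)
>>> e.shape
(7, 7)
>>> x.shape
(3, 37, 7)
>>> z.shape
(29, 7, 37)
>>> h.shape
(7, 7)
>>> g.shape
(29, 37, 29)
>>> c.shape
(7, 7)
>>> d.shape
(3, 7, 29, 7)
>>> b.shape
(37, 7, 29)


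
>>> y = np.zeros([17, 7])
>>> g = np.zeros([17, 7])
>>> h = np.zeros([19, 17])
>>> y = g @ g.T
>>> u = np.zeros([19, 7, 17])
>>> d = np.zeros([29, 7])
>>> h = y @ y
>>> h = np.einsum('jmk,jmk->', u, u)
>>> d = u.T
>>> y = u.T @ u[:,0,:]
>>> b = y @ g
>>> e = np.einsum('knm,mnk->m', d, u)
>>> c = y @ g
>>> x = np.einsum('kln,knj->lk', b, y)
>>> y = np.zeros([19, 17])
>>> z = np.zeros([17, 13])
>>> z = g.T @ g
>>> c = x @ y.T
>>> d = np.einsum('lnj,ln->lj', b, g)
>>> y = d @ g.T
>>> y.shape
(17, 17)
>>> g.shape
(17, 7)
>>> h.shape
()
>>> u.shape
(19, 7, 17)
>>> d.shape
(17, 7)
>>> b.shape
(17, 7, 7)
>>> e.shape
(19,)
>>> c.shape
(7, 19)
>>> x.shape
(7, 17)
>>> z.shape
(7, 7)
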